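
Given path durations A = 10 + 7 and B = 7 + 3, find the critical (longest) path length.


Path A: 10 + 7 = 17
Path B: 7 + 3 = 10
Critical path = longest = max(17, 10)
= 17 (Path A)


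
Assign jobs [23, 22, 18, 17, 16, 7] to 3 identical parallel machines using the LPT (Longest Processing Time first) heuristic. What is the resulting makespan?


Jobs (LPT sorted): [23, 22, 18, 17, 16, 7]
Machines: 3
  J=23 → Machine 1 (load: 0+23=23)
  J=22 → Machine 2 (load: 0+22=22)
  J=18 → Machine 3 (load: 0+18=18)
  J=17 → Machine 3 (load: 18+17=35)
  J=16 → Machine 2 (load: 22+16=38)
  J=7 → Machine 1 (load: 23+7=30)
Machine loads: [30, 38, 35]
Makespan = max = 38 time units


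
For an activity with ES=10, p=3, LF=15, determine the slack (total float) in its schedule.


EF = ES + duration = 10 + 3 = 13
LS = LF - duration = 15 - 3 = 12
Total Float = LF - EF = 15 - 13
(or LS - ES = 12 - 10)
= 2


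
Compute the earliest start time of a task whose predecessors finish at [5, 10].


ES = max of all predecessor completion times
Predecessors: [5, 10]
ES = max(5, 10)
= 10


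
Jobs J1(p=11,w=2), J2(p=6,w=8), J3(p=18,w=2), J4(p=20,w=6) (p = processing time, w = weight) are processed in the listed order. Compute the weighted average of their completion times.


Completion times:
  J1: C=11, w×C=2×11=22
  J2: C=17, w×C=8×17=136
  J3: C=35, w×C=2×35=70
  J4: C=55, w×C=6×55=330
Sum w×C = 558
Sum w = 18
Weighted avg = 558/18
= 31.00


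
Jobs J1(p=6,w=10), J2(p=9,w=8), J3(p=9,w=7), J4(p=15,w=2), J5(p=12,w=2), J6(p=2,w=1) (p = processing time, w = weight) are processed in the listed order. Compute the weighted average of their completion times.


Completion times:
  J1: C=6, w×C=10×6=60
  J2: C=15, w×C=8×15=120
  J3: C=24, w×C=7×24=168
  J4: C=39, w×C=2×39=78
  J5: C=51, w×C=2×51=102
  J6: C=53, w×C=1×53=53
Sum w×C = 581
Sum w = 30
Weighted avg = 581/30
= 19.37


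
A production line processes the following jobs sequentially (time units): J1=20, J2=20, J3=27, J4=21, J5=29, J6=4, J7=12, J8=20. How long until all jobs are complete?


Sequential makespan: sum all processing times
= 20 + 20 + 27 + 21 + 29 + 4 + 12 + 20
= 153 time units


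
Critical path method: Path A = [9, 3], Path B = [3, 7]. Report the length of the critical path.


Path A: 9 + 3 = 12
Path B: 3 + 7 = 10
Critical path = longest = max(12, 10)
= 12 (Path A)


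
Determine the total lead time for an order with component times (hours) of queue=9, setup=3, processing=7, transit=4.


Lead time = queue + setup + processing + transit
= 9 + 3 + 7 + 4
= 23 hours


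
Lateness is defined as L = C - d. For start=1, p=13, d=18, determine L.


Completion = 1 + 13 = 14
Lateness = C - d = 14 - 18
= -4


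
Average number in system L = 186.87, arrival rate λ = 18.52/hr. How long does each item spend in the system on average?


Little's law: L = λW → W = L / λ
= 186.87 / 18.52
= 10.09 hours


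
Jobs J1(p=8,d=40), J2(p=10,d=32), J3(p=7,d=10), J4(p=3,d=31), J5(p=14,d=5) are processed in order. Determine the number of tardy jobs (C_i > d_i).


Completion vs due date:
  J1: C=8, d=40 → on time
  J2: C=18, d=32 → on time
  J3: C=25, d=10 → TARDY
  J4: C=28, d=31 → on time
  J5: C=42, d=5 → TARDY
Tardy jobs: J3, J5
Count = 2


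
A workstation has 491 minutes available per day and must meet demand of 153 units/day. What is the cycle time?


Cycle time = available time / demand
= 491 / 153
= 3.21 min/unit


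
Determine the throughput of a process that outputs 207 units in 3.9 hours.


Throughput = units / time
= 207 / 3.9
= 53.1 units/hour


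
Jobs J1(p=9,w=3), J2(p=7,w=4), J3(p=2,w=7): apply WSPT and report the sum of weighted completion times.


WSPT order (by p/w): J3 → J2 → J1
  J3: C=2, w·C=7×2=14
  J2: C=9, w·C=4×9=36
  J1: C=18, w·C=3×18=54
Σ w·C = 104
= 104


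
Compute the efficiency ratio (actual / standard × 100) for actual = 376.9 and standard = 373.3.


Efficiency = (actual / standard) × 100
= (376.9 / 373.3) × 100
= 101.0%


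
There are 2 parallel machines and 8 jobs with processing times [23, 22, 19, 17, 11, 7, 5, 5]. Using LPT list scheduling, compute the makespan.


Jobs (LPT sorted): [23, 22, 19, 17, 11, 7, 5, 5]
Machines: 2
  J=23 → Machine 1 (load: 0+23=23)
  J=22 → Machine 2 (load: 0+22=22)
  J=19 → Machine 2 (load: 22+19=41)
  J=17 → Machine 1 (load: 23+17=40)
  J=11 → Machine 1 (load: 40+11=51)
  J=7 → Machine 2 (load: 41+7=48)
  J=5 → Machine 2 (load: 48+5=53)
  J=5 → Machine 1 (load: 51+5=56)
Machine loads: [56, 53]
Makespan = max = 56 time units


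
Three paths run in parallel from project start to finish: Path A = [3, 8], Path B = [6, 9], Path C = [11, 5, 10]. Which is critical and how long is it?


Path A: 3 + 8 = 11
Path B: 6 + 9 = 15
Path C: 11 + 5 + 10 = 26
Critical path = longest = max(11, 15, 26)
= 26 (Path C)


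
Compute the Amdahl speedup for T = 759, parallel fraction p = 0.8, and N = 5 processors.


Amdahl's law: T_p = T × ((1-p) + p/N)
= 759 × ((1-0.8) + 0.8/5)
= 759 × (0.20 + 0.1600)
= 759 × 0.3600
= 273.24
Speedup = 759/273.24
= 2.78×


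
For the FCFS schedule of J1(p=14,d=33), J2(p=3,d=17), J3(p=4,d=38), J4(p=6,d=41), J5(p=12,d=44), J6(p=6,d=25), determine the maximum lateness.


Lateness per job (L = C - d):
  J1: C=14, d=33, L=-19
  J2: C=17, d=17, L=0
  J3: C=21, d=38, L=-17
  J4: C=27, d=41, L=-14
  J5: C=39, d=44, L=-5
  J6: C=45, d=25, L=20
Lmax = max(-19, 0, -17, -14, -5, 20)
= 20


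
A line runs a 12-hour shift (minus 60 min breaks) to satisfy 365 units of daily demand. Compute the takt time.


Available = 12×60 - 60 = 660 min
Takt time = 660 / 365
= 1.81 min/unit


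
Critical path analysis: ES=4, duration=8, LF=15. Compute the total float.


EF = ES + duration = 4 + 8 = 12
LS = LF - duration = 15 - 8 = 7
Total Float = LF - EF = 15 - 12
(or LS - ES = 7 - 4)
= 3


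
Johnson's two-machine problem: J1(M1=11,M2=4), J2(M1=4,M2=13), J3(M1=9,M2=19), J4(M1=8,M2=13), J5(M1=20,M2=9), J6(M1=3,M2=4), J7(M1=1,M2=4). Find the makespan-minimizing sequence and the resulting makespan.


Johnson's rule:
Group 1 (M1≤M2, sort by M1): ['J7', 'J6', 'J2', 'J4', 'J3']
Group 2 (M1>M2, sort desc M2): ['J5', 'J1']
Sequence: J7 → J6 → J2 → J4 → J3 → J5 → J1
Makespan calculation:
  J7: M1 done=1, M2 done=5
  J6: M1 done=4, M2 done=9
  J2: M1 done=8, M2 done=22
  J4: M1 done=16, M2 done=35
  J3: M1 done=25, M2 done=54
  J5: M1 done=45, M2 done=63
  J1: M1 done=56, M2 done=67
= Sequence: J7 → J6 → J2 → J4 → J3 → J5 → J1, Makespan: 67


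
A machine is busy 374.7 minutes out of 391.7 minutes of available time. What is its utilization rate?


Utilization = busy / total × 100
= 374.7 / 391.7 × 100
= 95.7%


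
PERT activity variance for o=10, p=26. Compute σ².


σ² = ((p - o) / 6)² = (p - o)² / 36
= (26 - 10)² / 36
= 16² / 36
= 256 / 36
= 7.1111


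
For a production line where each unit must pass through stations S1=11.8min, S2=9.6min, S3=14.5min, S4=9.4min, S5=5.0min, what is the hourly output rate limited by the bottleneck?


Bottleneck = longest station time
Station times: [11.8, 9.6, 14.5, 9.4, 5.0]
Max = 14.5 min
Rate = 60 / 14.5
= 4.14 units/hour (bottleneck: 14.5min)


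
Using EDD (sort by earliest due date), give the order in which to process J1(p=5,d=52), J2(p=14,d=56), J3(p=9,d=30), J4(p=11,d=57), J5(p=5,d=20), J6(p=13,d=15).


EDD: sort by earliest due date
  J6: d=15, p=13
  J5: d=20, p=5
  J3: d=30, p=9
  J1: d=52, p=5
  J2: d=56, p=14
  J4: d=57, p=11
Order: J6 → J5 → J3 → J1 → J2 → J4


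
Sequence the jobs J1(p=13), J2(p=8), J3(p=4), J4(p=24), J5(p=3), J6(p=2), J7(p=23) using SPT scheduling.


SPT: sort by shortest processing time
  J6: p=2
  J5: p=3
  J3: p=4
  J2: p=8
  J1: p=13
  J7: p=23
  J4: p=24
Order: J6 → J5 → J3 → J2 → J1 → J7 → J4


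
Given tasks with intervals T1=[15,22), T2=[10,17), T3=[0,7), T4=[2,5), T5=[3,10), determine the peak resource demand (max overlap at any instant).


Check each time point for overlaps:
  t=3: 3 tasks active (T3, T4, T5)
Max concurrent = 3


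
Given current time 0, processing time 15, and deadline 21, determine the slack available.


Slack = due - current_time - processing
= 21 - 0 - 15
= 6


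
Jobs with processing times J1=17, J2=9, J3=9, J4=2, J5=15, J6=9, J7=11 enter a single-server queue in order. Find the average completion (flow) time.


Completion times:
  J1: completes at 17
  J2: completes at 26
  J3: completes at 35
  J4: completes at 37
  J5: completes at 52
  J6: completes at 61
  J7: completes at 72
Sum = 300
Average = 300/7
= 42.86


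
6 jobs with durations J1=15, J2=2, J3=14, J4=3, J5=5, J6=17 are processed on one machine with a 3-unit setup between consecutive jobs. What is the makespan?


Makespan = Σ processing + (n-1) × setup
= (15 + 2 + 14 + 3 + 5 + 17) + (6-1)×3
= 56 + 15
= 71 time units


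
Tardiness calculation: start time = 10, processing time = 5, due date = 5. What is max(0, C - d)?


Completion = start + processing = 10 + 5 = 15
Tardiness = max(0, C - d) = max(0, 15 - 5)
= max(0, 10)
= 10


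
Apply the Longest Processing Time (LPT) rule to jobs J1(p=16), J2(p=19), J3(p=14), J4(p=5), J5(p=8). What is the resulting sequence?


LPT: sort by longest processing time first
  J2: p=19
  J1: p=16
  J3: p=14
  J5: p=8
  J4: p=5
Order: J2 → J1 → J3 → J5 → J4


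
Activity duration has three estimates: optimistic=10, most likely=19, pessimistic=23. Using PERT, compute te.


te = (o + 4m + p) / 6
= (10 + 4×19 + 23) / 6
= (10 + 76 + 23) / 6
= 109 / 6
= 18.17


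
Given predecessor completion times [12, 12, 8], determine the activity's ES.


ES = max of all predecessor completion times
Predecessors: [12, 12, 8]
ES = max(12, 12, 8)
= 12


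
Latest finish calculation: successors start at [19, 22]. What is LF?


LF = min of all successor start times
Successors start at: [19, 22]
LF = min(19, 22)
= 19


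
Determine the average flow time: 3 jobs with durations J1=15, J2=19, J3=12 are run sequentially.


Completion times:
  J1: completes at 15
  J2: completes at 34
  J3: completes at 46
Sum = 95
Average = 95/3
= 31.67


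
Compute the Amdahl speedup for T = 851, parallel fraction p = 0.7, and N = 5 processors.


Amdahl's law: T_p = T × ((1-p) + p/N)
= 851 × ((1-0.7) + 0.7/5)
= 851 × (0.30 + 0.1400)
= 851 × 0.4400
= 374.44
Speedup = 851/374.44
= 2.27×


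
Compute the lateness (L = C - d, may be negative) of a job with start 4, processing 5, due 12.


Completion = 4 + 5 = 9
Lateness = C - d = 9 - 12
= -3


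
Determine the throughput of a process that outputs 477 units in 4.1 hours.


Throughput = units / time
= 477 / 4.1
= 116.3 units/hour


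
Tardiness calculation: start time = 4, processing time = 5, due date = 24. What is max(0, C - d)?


Completion = start + processing = 4 + 5 = 9
Tardiness = max(0, C - d) = max(0, 9 - 24)
= max(0, -15)
= 0


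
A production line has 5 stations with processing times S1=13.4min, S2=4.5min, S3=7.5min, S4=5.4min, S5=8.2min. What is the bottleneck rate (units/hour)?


Bottleneck = longest station time
Station times: [13.4, 4.5, 7.5, 5.4, 8.2]
Max = 13.4 min
Rate = 60 / 13.4
= 4.48 units/hour (bottleneck: 13.4min)


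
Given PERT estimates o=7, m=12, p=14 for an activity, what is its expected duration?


te = (o + 4m + p) / 6
= (7 + 4×12 + 14) / 6
= (7 + 48 + 14) / 6
= 69 / 6
= 11.50


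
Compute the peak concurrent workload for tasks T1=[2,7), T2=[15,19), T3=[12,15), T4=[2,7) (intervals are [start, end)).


Check each time point for overlaps:
  t=2: 2 tasks active (T1, T4)
Max concurrent = 2


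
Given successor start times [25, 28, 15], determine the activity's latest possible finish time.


LF = min of all successor start times
Successors start at: [25, 28, 15]
LF = min(25, 28, 15)
= 15


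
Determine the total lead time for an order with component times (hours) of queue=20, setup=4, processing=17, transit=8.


Lead time = queue + setup + processing + transit
= 20 + 4 + 17 + 8
= 49 hours


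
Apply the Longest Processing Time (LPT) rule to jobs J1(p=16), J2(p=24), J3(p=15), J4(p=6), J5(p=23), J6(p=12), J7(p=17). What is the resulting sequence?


LPT: sort by longest processing time first
  J2: p=24
  J5: p=23
  J7: p=17
  J1: p=16
  J3: p=15
  J6: p=12
  J4: p=6
Order: J2 → J5 → J7 → J1 → J3 → J6 → J4


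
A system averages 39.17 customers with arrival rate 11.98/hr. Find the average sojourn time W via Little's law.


Little's law: L = λW → W = L / λ
= 39.17 / 11.98
= 3.27 hours


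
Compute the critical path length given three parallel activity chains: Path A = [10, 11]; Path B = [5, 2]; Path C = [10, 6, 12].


Path A: 10 + 11 = 21
Path B: 5 + 2 = 7
Path C: 10 + 6 + 12 = 28
Critical path = longest = max(21, 7, 28)
= 28 (Path C)


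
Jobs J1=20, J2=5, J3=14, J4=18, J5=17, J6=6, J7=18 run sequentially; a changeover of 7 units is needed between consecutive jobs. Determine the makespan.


Makespan = Σ processing + (n-1) × setup
= (20 + 5 + 14 + 18 + 17 + 6 + 18) + (7-1)×7
= 98 + 42
= 140 time units


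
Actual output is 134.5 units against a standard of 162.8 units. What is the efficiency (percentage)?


Efficiency = (actual / standard) × 100
= (134.5 / 162.8) × 100
= 82.6%


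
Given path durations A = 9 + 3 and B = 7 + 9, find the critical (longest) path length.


Path A: 9 + 3 = 12
Path B: 7 + 9 = 16
Critical path = longest = max(12, 16)
= 16 (Path B)


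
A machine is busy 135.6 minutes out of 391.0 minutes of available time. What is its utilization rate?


Utilization = busy / total × 100
= 135.6 / 391.0 × 100
= 34.7%


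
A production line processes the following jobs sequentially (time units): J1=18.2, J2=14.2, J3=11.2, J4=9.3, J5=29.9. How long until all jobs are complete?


Sequential makespan: sum all processing times
= 18.2 + 14.2 + 11.2 + 9.3 + 29.9
= 82.8 time units


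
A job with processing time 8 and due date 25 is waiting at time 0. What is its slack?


Slack = due - current_time - processing
= 25 - 0 - 8
= 17


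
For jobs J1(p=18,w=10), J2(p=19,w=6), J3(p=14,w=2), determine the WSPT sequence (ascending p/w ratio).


WSPT (Smith's rule): sort by p/w ascending
  J1: p/w = 18/10 = 1.800
  J2: p/w = 19/6 = 3.167
  J3: p/w = 14/2 = 7.000
Order: J1 → J2 → J3


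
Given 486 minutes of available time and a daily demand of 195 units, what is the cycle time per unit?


Cycle time = available time / demand
= 486 / 195
= 2.49 min/unit


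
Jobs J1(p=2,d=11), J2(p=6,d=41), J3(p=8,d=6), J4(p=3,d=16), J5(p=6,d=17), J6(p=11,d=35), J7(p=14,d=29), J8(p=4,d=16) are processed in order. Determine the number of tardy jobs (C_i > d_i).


Completion vs due date:
  J1: C=2, d=11 → on time
  J2: C=8, d=41 → on time
  J3: C=16, d=6 → TARDY
  J4: C=19, d=16 → TARDY
  J5: C=25, d=17 → TARDY
  J6: C=36, d=35 → TARDY
  J7: C=50, d=29 → TARDY
  J8: C=54, d=16 → TARDY
Tardy jobs: J3, J4, J5, J6, J7, J8
Count = 6


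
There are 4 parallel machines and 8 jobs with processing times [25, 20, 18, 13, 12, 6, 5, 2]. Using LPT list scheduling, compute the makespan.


Jobs (LPT sorted): [25, 20, 18, 13, 12, 6, 5, 2]
Machines: 4
  J=25 → Machine 1 (load: 0+25=25)
  J=20 → Machine 2 (load: 0+20=20)
  J=18 → Machine 3 (load: 0+18=18)
  J=13 → Machine 4 (load: 0+13=13)
  J=12 → Machine 4 (load: 13+12=25)
  J=6 → Machine 3 (load: 18+6=24)
  J=5 → Machine 2 (load: 20+5=25)
  J=2 → Machine 3 (load: 24+2=26)
Machine loads: [25, 25, 26, 25]
Makespan = max = 26 time units


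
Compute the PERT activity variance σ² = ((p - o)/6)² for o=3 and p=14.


σ² = ((p - o) / 6)² = (p - o)² / 36
= (14 - 3)² / 36
= 11² / 36
= 121 / 36
= 3.3611


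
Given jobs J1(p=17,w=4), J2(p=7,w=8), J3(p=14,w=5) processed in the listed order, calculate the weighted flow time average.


Completion times:
  J1: C=17, w×C=4×17=68
  J2: C=24, w×C=8×24=192
  J3: C=38, w×C=5×38=190
Sum w×C = 450
Sum w = 17
Weighted avg = 450/17
= 26.47


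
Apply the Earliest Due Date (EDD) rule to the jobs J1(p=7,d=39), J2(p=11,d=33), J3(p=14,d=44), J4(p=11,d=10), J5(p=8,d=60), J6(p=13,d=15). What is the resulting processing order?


EDD: sort by earliest due date
  J4: d=10, p=11
  J6: d=15, p=13
  J2: d=33, p=11
  J1: d=39, p=7
  J3: d=44, p=14
  J5: d=60, p=8
Order: J4 → J6 → J2 → J1 → J3 → J5


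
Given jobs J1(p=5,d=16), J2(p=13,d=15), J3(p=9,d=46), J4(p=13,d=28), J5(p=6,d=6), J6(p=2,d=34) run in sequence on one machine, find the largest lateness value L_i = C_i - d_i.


Lateness per job (L = C - d):
  J1: C=5, d=16, L=-11
  J2: C=18, d=15, L=3
  J3: C=27, d=46, L=-19
  J4: C=40, d=28, L=12
  J5: C=46, d=6, L=40
  J6: C=48, d=34, L=14
Lmax = max(-11, 3, -19, 12, 40, 14)
= 40


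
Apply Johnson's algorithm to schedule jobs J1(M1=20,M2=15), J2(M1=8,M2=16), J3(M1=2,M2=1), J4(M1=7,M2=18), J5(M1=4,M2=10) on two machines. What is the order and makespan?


Johnson's rule:
Group 1 (M1≤M2, sort by M1): ['J5', 'J4', 'J2']
Group 2 (M1>M2, sort desc M2): ['J1', 'J3']
Sequence: J5 → J4 → J2 → J1 → J3
Makespan calculation:
  J5: M1 done=4, M2 done=14
  J4: M1 done=11, M2 done=32
  J2: M1 done=19, M2 done=48
  J1: M1 done=39, M2 done=63
  J3: M1 done=41, M2 done=64
= Sequence: J5 → J4 → J2 → J1 → J3, Makespan: 64


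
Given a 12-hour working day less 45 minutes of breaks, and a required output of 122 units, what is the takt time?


Available = 12×60 - 45 = 675 min
Takt time = 675 / 122
= 5.53 min/unit


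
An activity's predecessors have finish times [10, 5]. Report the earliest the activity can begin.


ES = max of all predecessor completion times
Predecessors: [10, 5]
ES = max(10, 5)
= 10


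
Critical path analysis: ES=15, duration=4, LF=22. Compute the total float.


EF = ES + duration = 15 + 4 = 19
LS = LF - duration = 22 - 4 = 18
Total Float = LF - EF = 22 - 19
(or LS - ES = 18 - 15)
= 3


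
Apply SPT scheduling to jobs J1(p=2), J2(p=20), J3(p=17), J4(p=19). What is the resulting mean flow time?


SPT order: J1 → J3 → J4 → J2
Completion times:
  J1: C=2
  J3: C=19
  J4: C=38
  J2: C=58
Sum = 117, n = 4
Mean flow = 117/4
= 29.25


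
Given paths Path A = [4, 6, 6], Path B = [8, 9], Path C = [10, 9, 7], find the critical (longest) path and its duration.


Path A: 4 + 6 + 6 = 16
Path B: 8 + 9 = 17
Path C: 10 + 9 + 7 = 26
Critical path = longest = max(16, 17, 26)
= 26 (Path C)


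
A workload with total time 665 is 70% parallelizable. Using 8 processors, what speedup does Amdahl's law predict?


Amdahl's law: T_p = T × ((1-p) + p/N)
= 665 × ((1-0.7) + 0.7/8)
= 665 × (0.30 + 0.0875)
= 665 × 0.3875
= 257.69
Speedup = 665/257.69
= 2.58×


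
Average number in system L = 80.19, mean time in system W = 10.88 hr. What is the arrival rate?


Little's law: L = λW → λ = L / W
= 80.19 / 10.88
= 7.37 per hour


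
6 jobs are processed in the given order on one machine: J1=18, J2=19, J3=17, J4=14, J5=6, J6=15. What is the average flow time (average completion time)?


Completion times:
  J1: completes at 18
  J2: completes at 37
  J3: completes at 54
  J4: completes at 68
  J5: completes at 74
  J6: completes at 89
Sum = 340
Average = 340/6
= 56.67


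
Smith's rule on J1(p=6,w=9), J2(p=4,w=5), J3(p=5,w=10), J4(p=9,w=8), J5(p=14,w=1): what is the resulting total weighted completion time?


WSPT order (by p/w): J3 → J1 → J2 → J4 → J5
  J3: C=5, w·C=10×5=50
  J1: C=11, w·C=9×11=99
  J2: C=15, w·C=5×15=75
  J4: C=24, w·C=8×24=192
  J5: C=38, w·C=1×38=38
Σ w·C = 454
= 454


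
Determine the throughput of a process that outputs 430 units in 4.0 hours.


Throughput = units / time
= 430 / 4.0
= 107.5 units/hour


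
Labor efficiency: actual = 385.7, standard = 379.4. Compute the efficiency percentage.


Efficiency = (actual / standard) × 100
= (385.7 / 379.4) × 100
= 101.7%


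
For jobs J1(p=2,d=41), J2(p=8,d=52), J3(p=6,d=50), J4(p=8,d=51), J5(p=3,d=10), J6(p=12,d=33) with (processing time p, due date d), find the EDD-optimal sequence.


EDD: sort by earliest due date
  J5: d=10, p=3
  J6: d=33, p=12
  J1: d=41, p=2
  J3: d=50, p=6
  J4: d=51, p=8
  J2: d=52, p=8
Order: J5 → J6 → J1 → J3 → J4 → J2


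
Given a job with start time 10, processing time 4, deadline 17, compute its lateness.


Completion = 10 + 4 = 14
Lateness = C - d = 14 - 17
= -3


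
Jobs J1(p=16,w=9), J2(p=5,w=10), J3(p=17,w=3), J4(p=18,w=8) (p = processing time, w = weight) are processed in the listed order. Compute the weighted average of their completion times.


Completion times:
  J1: C=16, w×C=9×16=144
  J2: C=21, w×C=10×21=210
  J3: C=38, w×C=3×38=114
  J4: C=56, w×C=8×56=448
Sum w×C = 916
Sum w = 30
Weighted avg = 916/30
= 30.53


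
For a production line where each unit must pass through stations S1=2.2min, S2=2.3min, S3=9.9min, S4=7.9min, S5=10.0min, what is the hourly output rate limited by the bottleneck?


Bottleneck = longest station time
Station times: [2.2, 2.3, 9.9, 7.9, 10.0]
Max = 10.0 min
Rate = 60 / 10.0
= 6.00 units/hour (bottleneck: 10.0min)


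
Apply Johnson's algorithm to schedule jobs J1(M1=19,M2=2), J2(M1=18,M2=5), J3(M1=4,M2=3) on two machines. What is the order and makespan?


Johnson's rule:
Group 1 (M1≤M2, sort by M1): []
Group 2 (M1>M2, sort desc M2): ['J2', 'J3', 'J1']
Sequence: J2 → J3 → J1
Makespan calculation:
  J2: M1 done=18, M2 done=23
  J3: M1 done=22, M2 done=26
  J1: M1 done=41, M2 done=43
= Sequence: J2 → J3 → J1, Makespan: 43


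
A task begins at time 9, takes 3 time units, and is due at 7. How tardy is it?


Completion = start + processing = 9 + 3 = 12
Tardiness = max(0, C - d) = max(0, 12 - 7)
= max(0, 5)
= 5


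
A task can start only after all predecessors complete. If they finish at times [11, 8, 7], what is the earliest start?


ES = max of all predecessor completion times
Predecessors: [11, 8, 7]
ES = max(11, 8, 7)
= 11


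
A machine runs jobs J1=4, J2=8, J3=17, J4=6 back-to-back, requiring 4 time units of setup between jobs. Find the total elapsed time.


Makespan = Σ processing + (n-1) × setup
= (4 + 8 + 17 + 6) + (4-1)×4
= 35 + 12
= 47 time units


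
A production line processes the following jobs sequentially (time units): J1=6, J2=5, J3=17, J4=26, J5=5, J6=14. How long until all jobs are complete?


Sequential makespan: sum all processing times
= 6 + 5 + 17 + 26 + 5 + 14
= 73 time units


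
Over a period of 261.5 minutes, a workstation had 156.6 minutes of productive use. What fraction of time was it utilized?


Utilization = busy / total × 100
= 156.6 / 261.5 × 100
= 59.9%


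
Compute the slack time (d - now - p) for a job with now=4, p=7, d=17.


Slack = due - current_time - processing
= 17 - 4 - 7
= 6


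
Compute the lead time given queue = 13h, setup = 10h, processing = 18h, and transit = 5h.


Lead time = queue + setup + processing + transit
= 13 + 10 + 18 + 5
= 46 hours


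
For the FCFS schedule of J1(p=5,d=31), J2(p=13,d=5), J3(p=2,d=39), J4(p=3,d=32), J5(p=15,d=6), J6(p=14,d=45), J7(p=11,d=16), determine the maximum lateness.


Lateness per job (L = C - d):
  J1: C=5, d=31, L=-26
  J2: C=18, d=5, L=13
  J3: C=20, d=39, L=-19
  J4: C=23, d=32, L=-9
  J5: C=38, d=6, L=32
  J6: C=52, d=45, L=7
  J7: C=63, d=16, L=47
Lmax = max(-26, 13, -19, -9, 32, 7, 47)
= 47


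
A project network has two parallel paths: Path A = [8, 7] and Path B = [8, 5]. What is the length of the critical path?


Path A: 8 + 7 = 15
Path B: 8 + 5 = 13
Critical path = longest = max(15, 13)
= 15 (Path A)


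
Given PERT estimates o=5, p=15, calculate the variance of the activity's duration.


σ² = ((p - o) / 6)² = (p - o)² / 36
= (15 - 5)² / 36
= 10² / 36
= 100 / 36
= 2.7778


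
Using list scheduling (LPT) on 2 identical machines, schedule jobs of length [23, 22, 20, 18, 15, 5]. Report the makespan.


Jobs (LPT sorted): [23, 22, 20, 18, 15, 5]
Machines: 2
  J=23 → Machine 1 (load: 0+23=23)
  J=22 → Machine 2 (load: 0+22=22)
  J=20 → Machine 2 (load: 22+20=42)
  J=18 → Machine 1 (load: 23+18=41)
  J=15 → Machine 1 (load: 41+15=56)
  J=5 → Machine 2 (load: 42+5=47)
Machine loads: [56, 47]
Makespan = max = 56 time units


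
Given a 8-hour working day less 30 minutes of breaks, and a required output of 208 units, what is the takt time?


Available = 8×60 - 30 = 450 min
Takt time = 450 / 208
= 2.16 min/unit


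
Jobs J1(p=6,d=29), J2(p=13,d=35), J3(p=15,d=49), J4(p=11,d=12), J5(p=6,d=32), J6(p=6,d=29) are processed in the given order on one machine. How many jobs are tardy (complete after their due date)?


Completion vs due date:
  J1: C=6, d=29 → on time
  J2: C=19, d=35 → on time
  J3: C=34, d=49 → on time
  J4: C=45, d=12 → TARDY
  J5: C=51, d=32 → TARDY
  J6: C=57, d=29 → TARDY
Tardy jobs: J4, J5, J6
Count = 3


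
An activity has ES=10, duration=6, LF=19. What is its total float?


EF = ES + duration = 10 + 6 = 16
LS = LF - duration = 19 - 6 = 13
Total Float = LF - EF = 19 - 16
(or LS - ES = 13 - 10)
= 3


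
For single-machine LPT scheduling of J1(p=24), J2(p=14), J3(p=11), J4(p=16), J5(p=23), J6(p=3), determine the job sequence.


LPT: sort by longest processing time first
  J1: p=24
  J5: p=23
  J4: p=16
  J2: p=14
  J3: p=11
  J6: p=3
Order: J1 → J5 → J4 → J2 → J3 → J6


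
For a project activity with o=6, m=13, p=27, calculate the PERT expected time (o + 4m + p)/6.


te = (o + 4m + p) / 6
= (6 + 4×13 + 27) / 6
= (6 + 52 + 27) / 6
= 85 / 6
= 14.17


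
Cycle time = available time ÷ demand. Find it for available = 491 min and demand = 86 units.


Cycle time = available time / demand
= 491 / 86
= 5.71 min/unit


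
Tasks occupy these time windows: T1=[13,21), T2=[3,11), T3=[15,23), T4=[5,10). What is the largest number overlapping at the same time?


Check each time point for overlaps:
  t=5: 2 tasks active (T2, T4)
Max concurrent = 2


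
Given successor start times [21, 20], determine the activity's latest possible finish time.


LF = min of all successor start times
Successors start at: [21, 20]
LF = min(21, 20)
= 20


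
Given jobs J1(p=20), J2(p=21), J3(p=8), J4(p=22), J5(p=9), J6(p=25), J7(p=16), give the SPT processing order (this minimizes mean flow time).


SPT: sort by shortest processing time
  J3: p=8
  J5: p=9
  J7: p=16
  J1: p=20
  J2: p=21
  J4: p=22
  J6: p=25
Order: J3 → J5 → J7 → J1 → J2 → J4 → J6


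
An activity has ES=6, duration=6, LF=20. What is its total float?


EF = ES + duration = 6 + 6 = 12
LS = LF - duration = 20 - 6 = 14
Total Float = LF - EF = 20 - 12
(or LS - ES = 14 - 6)
= 8


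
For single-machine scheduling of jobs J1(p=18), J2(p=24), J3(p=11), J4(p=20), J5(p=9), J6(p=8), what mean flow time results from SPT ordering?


SPT order: J6 → J5 → J3 → J1 → J4 → J2
Completion times:
  J6: C=8
  J5: C=17
  J3: C=28
  J1: C=46
  J4: C=66
  J2: C=90
Sum = 255, n = 6
Mean flow = 255/6
= 42.50


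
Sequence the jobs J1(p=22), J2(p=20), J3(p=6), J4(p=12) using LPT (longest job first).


LPT: sort by longest processing time first
  J1: p=22
  J2: p=20
  J4: p=12
  J3: p=6
Order: J1 → J2 → J4 → J3


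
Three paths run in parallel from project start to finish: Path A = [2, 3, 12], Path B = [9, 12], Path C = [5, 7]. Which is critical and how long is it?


Path A: 2 + 3 + 12 = 17
Path B: 9 + 12 = 21
Path C: 5 + 7 = 12
Critical path = longest = max(17, 21, 12)
= 21 (Path B)


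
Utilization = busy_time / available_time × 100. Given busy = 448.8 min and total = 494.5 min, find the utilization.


Utilization = busy / total × 100
= 448.8 / 494.5 × 100
= 90.8%


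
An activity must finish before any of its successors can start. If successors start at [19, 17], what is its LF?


LF = min of all successor start times
Successors start at: [19, 17]
LF = min(19, 17)
= 17


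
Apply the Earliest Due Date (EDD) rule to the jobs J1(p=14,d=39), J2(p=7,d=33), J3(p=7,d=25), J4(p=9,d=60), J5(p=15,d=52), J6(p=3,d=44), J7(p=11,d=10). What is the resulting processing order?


EDD: sort by earliest due date
  J7: d=10, p=11
  J3: d=25, p=7
  J2: d=33, p=7
  J1: d=39, p=14
  J6: d=44, p=3
  J5: d=52, p=15
  J4: d=60, p=9
Order: J7 → J3 → J2 → J1 → J6 → J5 → J4


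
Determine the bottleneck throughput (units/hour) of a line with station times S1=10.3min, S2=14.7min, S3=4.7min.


Bottleneck = longest station time
Station times: [10.3, 14.7, 4.7]
Max = 14.7 min
Rate = 60 / 14.7
= 4.08 units/hour (bottleneck: 14.7min)


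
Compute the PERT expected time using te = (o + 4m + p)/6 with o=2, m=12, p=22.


te = (o + 4m + p) / 6
= (2 + 4×12 + 22) / 6
= (2 + 48 + 22) / 6
= 72 / 6
= 12.00


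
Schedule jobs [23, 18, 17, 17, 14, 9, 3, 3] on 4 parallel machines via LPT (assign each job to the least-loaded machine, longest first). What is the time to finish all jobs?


Jobs (LPT sorted): [23, 18, 17, 17, 14, 9, 3, 3]
Machines: 4
  J=23 → Machine 1 (load: 0+23=23)
  J=18 → Machine 2 (load: 0+18=18)
  J=17 → Machine 3 (load: 0+17=17)
  J=17 → Machine 4 (load: 0+17=17)
  J=14 → Machine 3 (load: 17+14=31)
  J=9 → Machine 4 (load: 17+9=26)
  J=3 → Machine 2 (load: 18+3=21)
  J=3 → Machine 2 (load: 21+3=24)
Machine loads: [23, 24, 31, 26]
Makespan = max = 31 time units


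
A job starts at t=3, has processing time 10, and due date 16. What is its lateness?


Completion = 3 + 10 = 13
Lateness = C - d = 13 - 16
= -3


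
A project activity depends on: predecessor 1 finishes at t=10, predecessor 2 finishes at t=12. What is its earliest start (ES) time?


ES = max of all predecessor completion times
Predecessors: [10, 12]
ES = max(10, 12)
= 12


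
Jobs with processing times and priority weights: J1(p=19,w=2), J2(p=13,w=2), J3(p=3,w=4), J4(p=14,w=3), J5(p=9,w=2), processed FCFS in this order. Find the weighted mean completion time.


Completion times:
  J1: C=19, w×C=2×19=38
  J2: C=32, w×C=2×32=64
  J3: C=35, w×C=4×35=140
  J4: C=49, w×C=3×49=147
  J5: C=58, w×C=2×58=116
Sum w×C = 505
Sum w = 13
Weighted avg = 505/13
= 38.85


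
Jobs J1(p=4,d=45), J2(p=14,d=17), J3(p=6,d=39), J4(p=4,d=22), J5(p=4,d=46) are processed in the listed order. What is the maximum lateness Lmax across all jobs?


Lateness per job (L = C - d):
  J1: C=4, d=45, L=-41
  J2: C=18, d=17, L=1
  J3: C=24, d=39, L=-15
  J4: C=28, d=22, L=6
  J5: C=32, d=46, L=-14
Lmax = max(-41, 1, -15, 6, -14)
= 6


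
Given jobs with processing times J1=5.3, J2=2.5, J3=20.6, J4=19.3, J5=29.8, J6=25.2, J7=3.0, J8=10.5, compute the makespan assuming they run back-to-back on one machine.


Sequential makespan: sum all processing times
= 5.3 + 2.5 + 20.6 + 19.3 + 29.8 + 25.2 + 3.0 + 10.5
= 116.2 time units


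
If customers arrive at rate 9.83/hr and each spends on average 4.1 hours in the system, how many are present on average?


Little's law: L = λ × W
= 9.83 × 4.1
= 40.30


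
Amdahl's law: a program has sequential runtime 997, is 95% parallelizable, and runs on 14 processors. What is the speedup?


Amdahl's law: T_p = T × ((1-p) + p/N)
= 997 × ((1-0.95) + 0.95/14)
= 997 × (0.05 + 0.0679)
= 997 × 0.1179
= 117.50
Speedup = 997/117.50
= 8.48×


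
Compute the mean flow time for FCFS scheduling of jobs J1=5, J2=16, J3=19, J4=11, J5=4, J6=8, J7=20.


Completion times:
  J1: completes at 5
  J2: completes at 21
  J3: completes at 40
  J4: completes at 51
  J5: completes at 55
  J6: completes at 63
  J7: completes at 83
Sum = 318
Average = 318/7
= 45.43


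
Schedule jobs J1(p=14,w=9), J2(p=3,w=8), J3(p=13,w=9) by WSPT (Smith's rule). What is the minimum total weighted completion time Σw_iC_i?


WSPT order (by p/w): J2 → J3 → J1
  J2: C=3, w·C=8×3=24
  J3: C=16, w·C=9×16=144
  J1: C=30, w·C=9×30=270
Σ w·C = 438
= 438


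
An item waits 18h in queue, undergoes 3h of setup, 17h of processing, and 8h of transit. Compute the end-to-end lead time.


Lead time = queue + setup + processing + transit
= 18 + 3 + 17 + 8
= 46 hours


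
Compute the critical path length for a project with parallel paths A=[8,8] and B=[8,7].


Path A: 8 + 8 = 16
Path B: 8 + 7 = 15
Critical path = longest = max(16, 15)
= 16 (Path A)


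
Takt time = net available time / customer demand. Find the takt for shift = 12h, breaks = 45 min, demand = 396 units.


Available = 12×60 - 45 = 675 min
Takt time = 675 / 396
= 1.70 min/unit


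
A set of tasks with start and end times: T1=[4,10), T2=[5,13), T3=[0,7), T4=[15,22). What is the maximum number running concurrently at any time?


Check each time point for overlaps:
  t=5: 3 tasks active (T1, T2, T3)
Max concurrent = 3


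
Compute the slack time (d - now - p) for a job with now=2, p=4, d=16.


Slack = due - current_time - processing
= 16 - 2 - 4
= 10


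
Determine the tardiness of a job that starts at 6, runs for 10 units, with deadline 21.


Completion = start + processing = 6 + 10 = 16
Tardiness = max(0, C - d) = max(0, 16 - 21)
= max(0, -5)
= 0


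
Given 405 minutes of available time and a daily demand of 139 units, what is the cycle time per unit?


Cycle time = available time / demand
= 405 / 139
= 2.91 min/unit


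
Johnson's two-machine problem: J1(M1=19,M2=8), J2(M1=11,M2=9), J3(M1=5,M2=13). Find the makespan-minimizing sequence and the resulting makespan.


Johnson's rule:
Group 1 (M1≤M2, sort by M1): ['J3']
Group 2 (M1>M2, sort desc M2): ['J2', 'J1']
Sequence: J3 → J2 → J1
Makespan calculation:
  J3: M1 done=5, M2 done=18
  J2: M1 done=16, M2 done=27
  J1: M1 done=35, M2 done=43
= Sequence: J3 → J2 → J1, Makespan: 43


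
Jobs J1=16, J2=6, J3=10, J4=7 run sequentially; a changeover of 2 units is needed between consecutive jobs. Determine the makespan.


Makespan = Σ processing + (n-1) × setup
= (16 + 6 + 10 + 7) + (4-1)×2
= 39 + 6
= 45 time units


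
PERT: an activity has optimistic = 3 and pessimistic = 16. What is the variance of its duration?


σ² = ((p - o) / 6)² = (p - o)² / 36
= (16 - 3)² / 36
= 13² / 36
= 169 / 36
= 4.6944


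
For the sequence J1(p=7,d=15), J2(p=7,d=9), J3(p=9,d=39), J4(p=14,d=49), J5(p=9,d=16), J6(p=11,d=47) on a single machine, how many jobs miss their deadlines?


Completion vs due date:
  J1: C=7, d=15 → on time
  J2: C=14, d=9 → TARDY
  J3: C=23, d=39 → on time
  J4: C=37, d=49 → on time
  J5: C=46, d=16 → TARDY
  J6: C=57, d=47 → TARDY
Tardy jobs: J2, J5, J6
Count = 3


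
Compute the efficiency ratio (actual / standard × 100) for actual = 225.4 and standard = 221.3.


Efficiency = (actual / standard) × 100
= (225.4 / 221.3) × 100
= 101.9%


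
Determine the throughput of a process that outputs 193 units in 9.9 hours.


Throughput = units / time
= 193 / 9.9
= 19.5 units/hour


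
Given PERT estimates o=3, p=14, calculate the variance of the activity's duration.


σ² = ((p - o) / 6)² = (p - o)² / 36
= (14 - 3)² / 36
= 11² / 36
= 121 / 36
= 3.3611


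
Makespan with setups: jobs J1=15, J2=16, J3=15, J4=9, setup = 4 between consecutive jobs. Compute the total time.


Makespan = Σ processing + (n-1) × setup
= (15 + 16 + 15 + 9) + (4-1)×4
= 55 + 12
= 67 time units


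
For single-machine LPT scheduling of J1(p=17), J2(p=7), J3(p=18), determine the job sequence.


LPT: sort by longest processing time first
  J3: p=18
  J1: p=17
  J2: p=7
Order: J3 → J1 → J2


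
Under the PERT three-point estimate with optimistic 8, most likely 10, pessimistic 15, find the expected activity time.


te = (o + 4m + p) / 6
= (8 + 4×10 + 15) / 6
= (8 + 40 + 15) / 6
= 63 / 6
= 10.50


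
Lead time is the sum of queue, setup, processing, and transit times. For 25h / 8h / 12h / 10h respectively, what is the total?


Lead time = queue + setup + processing + transit
= 25 + 8 + 12 + 10
= 55 hours


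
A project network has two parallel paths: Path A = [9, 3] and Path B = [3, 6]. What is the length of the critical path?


Path A: 9 + 3 = 12
Path B: 3 + 6 = 9
Critical path = longest = max(12, 9)
= 12 (Path A)


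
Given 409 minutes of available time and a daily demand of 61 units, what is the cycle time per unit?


Cycle time = available time / demand
= 409 / 61
= 6.70 min/unit


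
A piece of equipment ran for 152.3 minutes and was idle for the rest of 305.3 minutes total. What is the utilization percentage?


Utilization = busy / total × 100
= 152.3 / 305.3 × 100
= 49.9%


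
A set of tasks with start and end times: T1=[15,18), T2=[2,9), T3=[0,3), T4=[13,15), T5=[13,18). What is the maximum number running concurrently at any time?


Check each time point for overlaps:
  t=2: 2 tasks active (T2, T3)
Max concurrent = 2


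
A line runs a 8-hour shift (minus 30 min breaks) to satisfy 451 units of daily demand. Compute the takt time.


Available = 8×60 - 30 = 450 min
Takt time = 450 / 451
= 1.00 min/unit


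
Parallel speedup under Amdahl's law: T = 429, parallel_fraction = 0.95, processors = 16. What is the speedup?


Amdahl's law: T_p = T × ((1-p) + p/N)
= 429 × ((1-0.95) + 0.95/16)
= 429 × (0.05 + 0.0594)
= 429 × 0.1094
= 46.92
Speedup = 429/46.92
= 9.14×


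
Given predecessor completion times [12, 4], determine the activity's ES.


ES = max of all predecessor completion times
Predecessors: [12, 4]
ES = max(12, 4)
= 12


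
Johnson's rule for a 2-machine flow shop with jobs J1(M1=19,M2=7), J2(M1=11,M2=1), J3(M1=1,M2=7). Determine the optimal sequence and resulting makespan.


Johnson's rule:
Group 1 (M1≤M2, sort by M1): ['J3']
Group 2 (M1>M2, sort desc M2): ['J1', 'J2']
Sequence: J3 → J1 → J2
Makespan calculation:
  J3: M1 done=1, M2 done=8
  J1: M1 done=20, M2 done=27
  J2: M1 done=31, M2 done=32
= Sequence: J3 → J1 → J2, Makespan: 32


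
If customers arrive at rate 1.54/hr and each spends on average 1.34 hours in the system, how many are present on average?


Little's law: L = λ × W
= 1.54 × 1.34
= 2.06


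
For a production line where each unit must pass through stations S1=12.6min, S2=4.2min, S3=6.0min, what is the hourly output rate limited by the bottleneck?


Bottleneck = longest station time
Station times: [12.6, 4.2, 6.0]
Max = 12.6 min
Rate = 60 / 12.6
= 4.76 units/hour (bottleneck: 12.6min)


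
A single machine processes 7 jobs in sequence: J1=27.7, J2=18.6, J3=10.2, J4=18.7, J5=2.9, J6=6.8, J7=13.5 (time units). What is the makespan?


Sequential makespan: sum all processing times
= 27.7 + 18.6 + 10.2 + 18.7 + 2.9 + 6.8 + 13.5
= 98.4 time units


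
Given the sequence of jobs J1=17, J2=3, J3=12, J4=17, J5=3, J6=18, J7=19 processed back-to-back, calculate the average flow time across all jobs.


Completion times:
  J1: completes at 17
  J2: completes at 20
  J3: completes at 32
  J4: completes at 49
  J5: completes at 52
  J6: completes at 70
  J7: completes at 89
Sum = 329
Average = 329/7
= 47.00


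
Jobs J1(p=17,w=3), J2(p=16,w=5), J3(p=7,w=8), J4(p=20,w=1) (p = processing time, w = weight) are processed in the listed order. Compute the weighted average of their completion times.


Completion times:
  J1: C=17, w×C=3×17=51
  J2: C=33, w×C=5×33=165
  J3: C=40, w×C=8×40=320
  J4: C=60, w×C=1×60=60
Sum w×C = 596
Sum w = 17
Weighted avg = 596/17
= 35.06


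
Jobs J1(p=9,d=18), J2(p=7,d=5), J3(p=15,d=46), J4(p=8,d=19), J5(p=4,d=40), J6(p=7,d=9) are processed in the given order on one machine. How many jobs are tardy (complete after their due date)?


Completion vs due date:
  J1: C=9, d=18 → on time
  J2: C=16, d=5 → TARDY
  J3: C=31, d=46 → on time
  J4: C=39, d=19 → TARDY
  J5: C=43, d=40 → TARDY
  J6: C=50, d=9 → TARDY
Tardy jobs: J2, J4, J5, J6
Count = 4
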